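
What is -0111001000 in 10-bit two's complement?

Original: 0111001000
Step 1 - Invert all bits: 1000110111
Step 2 - Add 1: 1000111000
Verification: 0111001000 + 1000111000 = 10000000000; discarding the end carry (carry out of the top bit) leaves the 10-bit value 0000000000, as required for x + (-x)



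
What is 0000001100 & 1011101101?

AND: 1 only when both bits are 1
  0000001100
& 1011101101
------------
  0000001100
Decimal: 12 & 749 = 12



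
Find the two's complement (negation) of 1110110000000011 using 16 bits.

Original (sign bit 1, negative): 1110110000000011
Step 1 - Invert all bits: 0001001111111100
Step 2 - Add 1: 0001001111111101
Verification: 1110110000000011 + 0001001111111101 = 10000000000000000; discarding the end carry (carry out of the top bit) leaves the 16-bit value 0000000000000000, as required for x + (-x)



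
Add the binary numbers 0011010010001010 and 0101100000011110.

Add column by column from the right: bit + bit + carry-in; write the sum mod 2, carry 1 when the sum is 2 or 3.
carry:  1110000000111100
        0011010010001010
+       0101100000011110
------------------------
       01000110010101000
(the carry out of the leftmost column, 0, becomes the leading bit)
Decimal check:
  0011010010001010 = 8192 + 4096 + 1024 + 128 + 8 + 2 = 13450
  0101100000011110 = 16384 + 4096 + 2048 + 16 + 8 + 4 + 2 = 22558
  13450 + 22558 = 36008, and 01000110010101000 = 32768 + 2048 + 1024 + 128 + 32 + 8 = 36008 ✓



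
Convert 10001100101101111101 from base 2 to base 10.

Sum of powers of 2 for each 1-bit:
2^0 + 2^2 + 2^3 + 2^4 + 2^5 + 2^6 + 2^8 + 2^9 + 2^11 + 2^14 + 2^15 + 2^19
= 1 + 4 + 8 + 16 + 32 + 64 + 256 + 512 + 2048 + 16384 + 32768 + 524288
= 576381



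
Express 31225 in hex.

Using repeated division by 16 (digits 10–15 are A–F):
31225 ÷ 16 = 1951 remainder 9
1951 ÷ 16 = 121 remainder 15 (F)
121 ÷ 16 = 7 remainder 9
7 ÷ 16 = 0 remainder 7
Reading remainders bottom to top: 79F9



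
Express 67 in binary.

Using repeated division by 2:
67 ÷ 2 = 33 remainder 1
33 ÷ 2 = 16 remainder 1
16 ÷ 2 = 8 remainder 0
8 ÷ 2 = 4 remainder 0
4 ÷ 2 = 2 remainder 0
2 ÷ 2 = 1 remainder 0
1 ÷ 2 = 0 remainder 1
Reading remainders bottom to top: 1000011



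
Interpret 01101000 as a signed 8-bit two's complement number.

Binary: 01101000
Sign bit: 0 (non-negative)
Read directly as an unsigned value:
01101000 = 64 + 32 + 8 = 104
Value: 104



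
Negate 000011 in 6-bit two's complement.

Original: 000011
Step 1 - Invert all bits: 111100
Step 2 - Add 1: 111101
Verification: 000011 + 111101 = 1000000; discarding the end carry (carry out of the top bit) leaves the 6-bit value 000000, as required for x + (-x)



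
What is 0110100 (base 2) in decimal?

Sum of powers of 2 for each 1-bit:
2^2 + 2^4 + 2^5
= 4 + 16 + 32
= 52



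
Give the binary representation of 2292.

Using repeated division by 2:
2292 ÷ 2 = 1146 remainder 0
1146 ÷ 2 = 573 remainder 0
573 ÷ 2 = 286 remainder 1
286 ÷ 2 = 143 remainder 0
143 ÷ 2 = 71 remainder 1
71 ÷ 2 = 35 remainder 1
35 ÷ 2 = 17 remainder 1
17 ÷ 2 = 8 remainder 1
8 ÷ 2 = 4 remainder 0
4 ÷ 2 = 2 remainder 0
2 ÷ 2 = 1 remainder 0
1 ÷ 2 = 0 remainder 1
Reading remainders bottom to top: 100011110100



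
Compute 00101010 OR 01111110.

OR: 1 when either bit is 1
  00101010
| 01111110
----------
  01111110
Decimal: 42 | 126 = 126



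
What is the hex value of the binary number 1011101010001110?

Group into 4-bit nibbles from right:
  1011 = B
  1010 = A
  1000 = 8
  1110 = E
Result: BA8E



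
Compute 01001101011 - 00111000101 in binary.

Method 1 - Direct subtraction (column by column from the right: bit − bit − borrow-in; if negative, add 2 and borrow 1 from the next column):
borrow: 01100001000
        01001101011
-       00111000101
-------------------
        00010100110

Method 2 - Add two's complement:
Two's complement of 00111000101: invert → 11000111010, add 1 → 11000111011
  01001101011
+ 11000111011
-------------
 100010100110  (end carry out of the top bit = 1)
Discarding the end carry: 00010100110
Decimal check:
  01001101011 = 512 + 64 + 32 + 8 + 2 + 1 = 619
  00111000101 = 256 + 128 + 64 + 4 + 1 = 453
  619 - 453 = 166, and 00010100110 = 128 + 32 + 4 + 2 = 166 ✓



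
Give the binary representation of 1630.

Using repeated division by 2:
1630 ÷ 2 = 815 remainder 0
815 ÷ 2 = 407 remainder 1
407 ÷ 2 = 203 remainder 1
203 ÷ 2 = 101 remainder 1
101 ÷ 2 = 50 remainder 1
50 ÷ 2 = 25 remainder 0
25 ÷ 2 = 12 remainder 1
12 ÷ 2 = 6 remainder 0
6 ÷ 2 = 3 remainder 0
3 ÷ 2 = 1 remainder 1
1 ÷ 2 = 0 remainder 1
Reading remainders bottom to top: 11001011110



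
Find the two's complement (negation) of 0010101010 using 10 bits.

Original: 0010101010
Step 1 - Invert all bits: 1101010101
Step 2 - Add 1: 1101010110
Verification: 0010101010 + 1101010110 = 10000000000; discarding the end carry (carry out of the top bit) leaves the 10-bit value 0000000000, as required for x + (-x)



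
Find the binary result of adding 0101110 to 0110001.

Add column by column from the right: bit + bit + carry-in; write the sum mod 2, carry 1 when the sum is 2 or 3.
carry:  1000000
        0101110
+       0110001
---------------
       01011111
(the carry out of the leftmost column, 0, becomes the leading bit)
Decimal check:
  0101110 = 32 + 8 + 4 + 2 = 46
  0110001 = 32 + 16 + 1 = 49
  46 + 49 = 95, and 01011111 = 64 + 16 + 8 + 4 + 2 + 1 = 95 ✓



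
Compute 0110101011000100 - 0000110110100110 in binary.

Method 1 - Direct subtraction (column by column from the right: bit − bit − borrow-in; if negative, add 2 and borrow 1 from the next column):
borrow: 0011101001111100
        0110101011000100
-       0000110110100110
------------------------
        0101110100011110

Method 2 - Add two's complement:
Two's complement of 0000110110100110: invert → 1111001001011001, add 1 → 1111001001011010
  0110101011000100
+ 1111001001011010
------------------
 10101110100011110  (end carry out of the top bit = 1)
Discarding the end carry: 0101110100011110
Decimal check:
  0110101011000100 = 16384 + 8192 + 2048 + 512 + 128 + 64 + 4 = 27332
  0000110110100110 = 2048 + 1024 + 256 + 128 + 32 + 4 + 2 = 3494
  27332 - 3494 = 23838, and 0101110100011110 = 16384 + 4096 + 2048 + 1024 + 256 + 16 + 8 + 4 + 2 = 23838 ✓



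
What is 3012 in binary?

Using repeated division by 2:
3012 ÷ 2 = 1506 remainder 0
1506 ÷ 2 = 753 remainder 0
753 ÷ 2 = 376 remainder 1
376 ÷ 2 = 188 remainder 0
188 ÷ 2 = 94 remainder 0
94 ÷ 2 = 47 remainder 0
47 ÷ 2 = 23 remainder 1
23 ÷ 2 = 11 remainder 1
11 ÷ 2 = 5 remainder 1
5 ÷ 2 = 2 remainder 1
2 ÷ 2 = 1 remainder 0
1 ÷ 2 = 0 remainder 1
Reading remainders bottom to top: 101111000100



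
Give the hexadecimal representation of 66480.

Using repeated division by 16 (digits 10–15 are A–F):
66480 ÷ 16 = 4155 remainder 0
4155 ÷ 16 = 259 remainder 11 (B)
259 ÷ 16 = 16 remainder 3
16 ÷ 16 = 1 remainder 0
1 ÷ 16 = 0 remainder 1
Reading remainders bottom to top: 103B0



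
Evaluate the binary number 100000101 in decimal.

Sum of powers of 2 for each 1-bit:
2^0 + 2^2 + 2^8
= 1 + 4 + 256
= 261



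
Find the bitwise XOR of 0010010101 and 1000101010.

XOR: 1 when bits differ
  0010010101
^ 1000101010
------------
  1010111111
Decimal: 149 ^ 554 = 703



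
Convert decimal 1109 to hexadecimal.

Using repeated division by 16 (digits 10–15 are A–F):
1109 ÷ 16 = 69 remainder 5
69 ÷ 16 = 4 remainder 5
4 ÷ 16 = 0 remainder 4
Reading remainders bottom to top: 455



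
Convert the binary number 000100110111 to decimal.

Sum of powers of 2 for each 1-bit:
2^0 + 2^1 + 2^2 + 2^4 + 2^5 + 2^8
= 1 + 2 + 4 + 16 + 32 + 256
= 311



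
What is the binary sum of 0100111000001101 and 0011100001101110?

Add column by column from the right: bit + bit + carry-in; write the sum mod 2, carry 1 when the sum is 2 or 3.
carry:  1111000000011000
        0100111000001101
+       0011100001101110
------------------------
       01000011001111011
(the carry out of the leftmost column, 0, becomes the leading bit)
Decimal check:
  0100111000001101 = 16384 + 2048 + 1024 + 512 + 8 + 4 + 1 = 19981
  0011100001101110 = 8192 + 4096 + 2048 + 64 + 32 + 8 + 4 + 2 = 14446
  19981 + 14446 = 34427, and 01000011001111011 = 32768 + 1024 + 512 + 64 + 32 + 16 + 8 + 2 + 1 = 34427 ✓



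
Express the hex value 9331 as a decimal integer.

Expand by place value (powers of 16):
9331 = 9 × 16^3 + 3 × 16^2 + 3 × 16^1 + 1 × 16^0
= 9 × 4096 + 3 × 256 + 3 × 16 + 1 × 1
= 36864 + 768 + 48 + 1
= 37681



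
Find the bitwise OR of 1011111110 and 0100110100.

OR: 1 when either bit is 1
  1011111110
| 0100110100
------------
  1111111110
Decimal: 766 | 308 = 1022



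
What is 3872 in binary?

Using repeated division by 2:
3872 ÷ 2 = 1936 remainder 0
1936 ÷ 2 = 968 remainder 0
968 ÷ 2 = 484 remainder 0
484 ÷ 2 = 242 remainder 0
242 ÷ 2 = 121 remainder 0
121 ÷ 2 = 60 remainder 1
60 ÷ 2 = 30 remainder 0
30 ÷ 2 = 15 remainder 0
15 ÷ 2 = 7 remainder 1
7 ÷ 2 = 3 remainder 1
3 ÷ 2 = 1 remainder 1
1 ÷ 2 = 0 remainder 1
Reading remainders bottom to top: 111100100000



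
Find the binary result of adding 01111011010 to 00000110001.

Add column by column from the right: bit + bit + carry-in; write the sum mod 2, carry 1 when the sum is 2 or 3.
carry:  11111100000
        01111011010
+       00000110001
-------------------
       010000001011
(the carry out of the leftmost column, 0, becomes the leading bit)
Decimal check:
  01111011010 = 512 + 256 + 128 + 64 + 16 + 8 + 2 = 986
  00000110001 = 32 + 16 + 1 = 49
  986 + 49 = 1035, and 010000001011 = 1024 + 8 + 2 + 1 = 1035 ✓



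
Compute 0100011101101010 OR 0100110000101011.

OR: 1 when either bit is 1
  0100011101101010
| 0100110000101011
------------------
  0100111101101011
Decimal: 18282 | 19499 = 20331



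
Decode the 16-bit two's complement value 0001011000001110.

Binary: 0001011000001110
Sign bit: 0 (non-negative)
Read directly as an unsigned value:
0001011000001110 = 4096 + 1024 + 512 + 8 + 4 + 2 = 5646
Value: 5646



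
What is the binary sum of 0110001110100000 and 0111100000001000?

Add column by column from the right: bit + bit + carry-in; write the sum mod 2, carry 1 when the sum is 2 or 3.
carry:  1100000000000000
        0110001110100000
+       0111100000001000
------------------------
       01101101110101000
(the carry out of the leftmost column, 0, becomes the leading bit)
Decimal check:
  0110001110100000 = 16384 + 8192 + 512 + 256 + 128 + 32 = 25504
  0111100000001000 = 16384 + 8192 + 4096 + 2048 + 8 = 30728
  25504 + 30728 = 56232, and 01101101110101000 = 32768 + 16384 + 4096 + 2048 + 512 + 256 + 128 + 32 + 8 = 56232 ✓



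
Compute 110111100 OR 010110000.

OR: 1 when either bit is 1
  110111100
| 010110000
-----------
  110111100
Decimal: 444 | 176 = 444



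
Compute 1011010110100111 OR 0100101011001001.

OR: 1 when either bit is 1
  1011010110100111
| 0100101011001001
------------------
  1111111111101111
Decimal: 46503 | 19145 = 65519



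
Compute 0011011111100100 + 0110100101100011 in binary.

Add column by column from the right: bit + bit + carry-in; write the sum mod 2, carry 1 when the sum is 2 or 3.
carry:  1111111111000000
        0011011111100100
+       0110100101100011
------------------------
       01010000101000111
(the carry out of the leftmost column, 0, becomes the leading bit)
Decimal check:
  0011011111100100 = 8192 + 4096 + 1024 + 512 + 256 + 128 + 64 + 32 + 4 = 14308
  0110100101100011 = 16384 + 8192 + 2048 + 256 + 64 + 32 + 2 + 1 = 26979
  14308 + 26979 = 41287, and 01010000101000111 = 32768 + 8192 + 256 + 64 + 4 + 2 + 1 = 41287 ✓



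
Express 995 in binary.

Using repeated division by 2:
995 ÷ 2 = 497 remainder 1
497 ÷ 2 = 248 remainder 1
248 ÷ 2 = 124 remainder 0
124 ÷ 2 = 62 remainder 0
62 ÷ 2 = 31 remainder 0
31 ÷ 2 = 15 remainder 1
15 ÷ 2 = 7 remainder 1
7 ÷ 2 = 3 remainder 1
3 ÷ 2 = 1 remainder 1
1 ÷ 2 = 0 remainder 1
Reading remainders bottom to top: 1111100011



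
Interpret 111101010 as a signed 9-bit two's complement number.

Binary: 111101010
Sign bit: 1 (negative)
Invert: 000010101
Add 1:  000010110
Magnitude: 000010110 = 16 + 4 + 2 = 22
Value: -22



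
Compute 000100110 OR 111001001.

OR: 1 when either bit is 1
  000100110
| 111001001
-----------
  111101111
Decimal: 38 | 457 = 495



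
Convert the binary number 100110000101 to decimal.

Sum of powers of 2 for each 1-bit:
2^0 + 2^2 + 2^7 + 2^8 + 2^11
= 1 + 4 + 128 + 256 + 2048
= 2437



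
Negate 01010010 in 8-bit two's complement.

Original: 01010010
Step 1 - Invert all bits: 10101101
Step 2 - Add 1: 10101110
Verification: 01010010 + 10101110 = 100000000; discarding the end carry (carry out of the top bit) leaves the 8-bit value 00000000, as required for x + (-x)



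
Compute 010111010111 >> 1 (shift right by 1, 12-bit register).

Original: 010111010111 (decimal 1495)
Shift right by 1 position
Drop the 1 low bit; fill with zero on the left
Result: 001011101011 (decimal 747)
Equivalent: 1495 >> 1 = 1495 ÷ 2^1 = 747



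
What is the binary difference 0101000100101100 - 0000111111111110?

Method 1 - Direct subtraction (column by column from the right: bit − bit − borrow-in; if negative, add 2 and borrow 1 from the next column):
borrow: 0001111111111100
        0101000100101100
-       0000111111111110
------------------------
        0100000100101110

Method 2 - Add two's complement:
Two's complement of 0000111111111110: invert → 1111000000000001, add 1 → 1111000000000010
  0101000100101100
+ 1111000000000010
------------------
 10100000100101110  (end carry out of the top bit = 1)
Discarding the end carry: 0100000100101110
Decimal check:
  0101000100101100 = 16384 + 4096 + 256 + 32 + 8 + 4 = 20780
  0000111111111110 = 2048 + 1024 + 512 + 256 + 128 + 64 + 32 + 16 + 8 + 4 + 2 = 4094
  20780 - 4094 = 16686, and 0100000100101110 = 16384 + 256 + 32 + 8 + 4 + 2 = 16686 ✓



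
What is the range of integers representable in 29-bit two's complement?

For 29-bit two's complement:
Minimum: -2^28 = -268435456
Maximum: 2^28 - 1 = 268435455



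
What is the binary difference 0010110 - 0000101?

Method 1 - Direct subtraction (column by column from the right: bit − bit − borrow-in; if negative, add 2 and borrow 1 from the next column):
borrow: 0000010
        0010110
-       0000101
---------------
        0010001

Method 2 - Add two's complement:
Two's complement of 0000101: invert → 1111010, add 1 → 1111011
  0010110
+ 1111011
---------
 10010001  (end carry out of the top bit = 1)
Discarding the end carry: 0010001
Decimal check:
  0010110 = 16 + 4 + 2 = 22
  0000101 = 4 + 1 = 5
  22 - 5 = 17, and 0010001 = 16 + 1 = 17 ✓



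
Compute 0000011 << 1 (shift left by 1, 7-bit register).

Original: 0000011 (decimal 3)
Shift left by 1 position
Append 1 zero on the right
Result: 0000110 (decimal 6)
Equivalent: 3 << 1 = 3 × 2^1 = 6



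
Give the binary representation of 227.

Using repeated division by 2:
227 ÷ 2 = 113 remainder 1
113 ÷ 2 = 56 remainder 1
56 ÷ 2 = 28 remainder 0
28 ÷ 2 = 14 remainder 0
14 ÷ 2 = 7 remainder 0
7 ÷ 2 = 3 remainder 1
3 ÷ 2 = 1 remainder 1
1 ÷ 2 = 0 remainder 1
Reading remainders bottom to top: 11100011



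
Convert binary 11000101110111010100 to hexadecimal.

Group into 4-bit nibbles from right:
  1100 = C
  0101 = 5
  1101 = D
  1101 = D
  0100 = 4
Result: C5DD4



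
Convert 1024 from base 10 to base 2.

Using repeated division by 2:
1024 ÷ 2 = 512 remainder 0
512 ÷ 2 = 256 remainder 0
256 ÷ 2 = 128 remainder 0
128 ÷ 2 = 64 remainder 0
64 ÷ 2 = 32 remainder 0
32 ÷ 2 = 16 remainder 0
16 ÷ 2 = 8 remainder 0
8 ÷ 2 = 4 remainder 0
4 ÷ 2 = 2 remainder 0
2 ÷ 2 = 1 remainder 0
1 ÷ 2 = 0 remainder 1
Reading remainders bottom to top: 10000000000



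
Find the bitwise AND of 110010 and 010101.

AND: 1 only when both bits are 1
  110010
& 010101
--------
  010000
Decimal: 50 & 21 = 16



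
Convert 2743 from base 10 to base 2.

Using repeated division by 2:
2743 ÷ 2 = 1371 remainder 1
1371 ÷ 2 = 685 remainder 1
685 ÷ 2 = 342 remainder 1
342 ÷ 2 = 171 remainder 0
171 ÷ 2 = 85 remainder 1
85 ÷ 2 = 42 remainder 1
42 ÷ 2 = 21 remainder 0
21 ÷ 2 = 10 remainder 1
10 ÷ 2 = 5 remainder 0
5 ÷ 2 = 2 remainder 1
2 ÷ 2 = 1 remainder 0
1 ÷ 2 = 0 remainder 1
Reading remainders bottom to top: 101010110111



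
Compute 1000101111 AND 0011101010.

AND: 1 only when both bits are 1
  1000101111
& 0011101010
------------
  0000101010
Decimal: 559 & 234 = 42



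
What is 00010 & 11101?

AND: 1 only when both bits are 1
  00010
& 11101
-------
  00000
Decimal: 2 & 29 = 0



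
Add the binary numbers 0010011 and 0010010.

Add column by column from the right: bit + bit + carry-in; write the sum mod 2, carry 1 when the sum is 2 or 3.
carry:  0100100
        0010011
+       0010010
---------------
       00100101
(the carry out of the leftmost column, 0, becomes the leading bit)
Decimal check:
  0010011 = 16 + 2 + 1 = 19
  0010010 = 16 + 2 = 18
  19 + 18 = 37, and 00100101 = 32 + 4 + 1 = 37 ✓



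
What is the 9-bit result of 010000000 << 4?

Original: 010000000 (decimal 128)
Shift left by 4 positions
Append 4 zeros on the right and drop the 4 high bits that overflow the 9-bit width
Result: 000000000 (decimal 0)
Equivalent: 128 << 4 = 128 × 2^4 = 2048, truncated to 9 bits = 0



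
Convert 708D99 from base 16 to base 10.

Expand by place value (powers of 16):
Digit values: D = 13
708D99 = 7 × 16^5 + 0 × 16^4 + 8 × 16^3 + 13 × 16^2 + 9 × 16^1 + 9 × 16^0
= 7 × 1048576 + 0 × 65536 + 8 × 4096 + 13 × 256 + 9 × 16 + 9 × 1
= 7340032 + 0 + 32768 + 3328 + 144 + 9
= 7376281



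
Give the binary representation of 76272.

Using repeated division by 2:
76272 ÷ 2 = 38136 remainder 0
38136 ÷ 2 = 19068 remainder 0
19068 ÷ 2 = 9534 remainder 0
9534 ÷ 2 = 4767 remainder 0
4767 ÷ 2 = 2383 remainder 1
2383 ÷ 2 = 1191 remainder 1
1191 ÷ 2 = 595 remainder 1
595 ÷ 2 = 297 remainder 1
297 ÷ 2 = 148 remainder 1
148 ÷ 2 = 74 remainder 0
74 ÷ 2 = 37 remainder 0
37 ÷ 2 = 18 remainder 1
18 ÷ 2 = 9 remainder 0
9 ÷ 2 = 4 remainder 1
4 ÷ 2 = 2 remainder 0
2 ÷ 2 = 1 remainder 0
1 ÷ 2 = 0 remainder 1
Reading remainders bottom to top: 10010100111110000



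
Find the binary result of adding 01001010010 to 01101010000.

Add column by column from the right: bit + bit + carry-in; write the sum mod 2, carry 1 when the sum is 2 or 3.
carry:  10010100000
        01001010010
+       01101010000
-------------------
       010110100010
(the carry out of the leftmost column, 0, becomes the leading bit)
Decimal check:
  01001010010 = 512 + 64 + 16 + 2 = 594
  01101010000 = 512 + 256 + 64 + 16 = 848
  594 + 848 = 1442, and 010110100010 = 1024 + 256 + 128 + 32 + 2 = 1442 ✓



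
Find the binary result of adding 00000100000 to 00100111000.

Add column by column from the right: bit + bit + carry-in; write the sum mod 2, carry 1 when the sum is 2 or 3.
carry:  00001000000
        00000100000
+       00100111000
-------------------
       000101011000
(the carry out of the leftmost column, 0, becomes the leading bit)
Decimal check:
  00000100000 = 32
  00100111000 = 256 + 32 + 16 + 8 = 312
  32 + 312 = 344, and 000101011000 = 256 + 64 + 16 + 8 = 344 ✓



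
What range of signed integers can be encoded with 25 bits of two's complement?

For 25-bit two's complement:
Minimum: -2^24 = -16777216
Maximum: 2^24 - 1 = 16777215



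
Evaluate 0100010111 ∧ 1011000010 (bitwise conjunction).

AND: 1 only when both bits are 1
  0100010111
& 1011000010
------------
  0000000010
Decimal: 279 & 706 = 2



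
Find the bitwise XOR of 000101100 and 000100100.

XOR: 1 when bits differ
  000101100
^ 000100100
-----------
  000001000
Decimal: 44 ^ 36 = 8



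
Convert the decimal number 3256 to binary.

Using repeated division by 2:
3256 ÷ 2 = 1628 remainder 0
1628 ÷ 2 = 814 remainder 0
814 ÷ 2 = 407 remainder 0
407 ÷ 2 = 203 remainder 1
203 ÷ 2 = 101 remainder 1
101 ÷ 2 = 50 remainder 1
50 ÷ 2 = 25 remainder 0
25 ÷ 2 = 12 remainder 1
12 ÷ 2 = 6 remainder 0
6 ÷ 2 = 3 remainder 0
3 ÷ 2 = 1 remainder 1
1 ÷ 2 = 0 remainder 1
Reading remainders bottom to top: 110010111000



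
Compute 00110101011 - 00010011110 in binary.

Method 1 - Direct subtraction (column by column from the right: bit − bit − borrow-in; if negative, add 2 and borrow 1 from the next column):
borrow: 00000111000
        00110101011
-       00010011110
-------------------
        00100001101

Method 2 - Add two's complement:
Two's complement of 00010011110: invert → 11101100001, add 1 → 11101100010
  00110101011
+ 11101100010
-------------
 100100001101  (end carry out of the top bit = 1)
Discarding the end carry: 00100001101
Decimal check:
  00110101011 = 256 + 128 + 32 + 8 + 2 + 1 = 427
  00010011110 = 128 + 16 + 8 + 4 + 2 = 158
  427 - 158 = 269, and 00100001101 = 256 + 8 + 4 + 1 = 269 ✓



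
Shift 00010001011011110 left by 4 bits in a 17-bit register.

Original: 00010001011011110 (decimal 8926)
Shift left by 4 positions
Append 4 zeros on the right and drop the 4 high bits that overflow the 17-bit width
Result: 00010110111100000 (decimal 11744)
Equivalent: 8926 << 4 = 8926 × 2^4 = 142816, truncated to 17 bits = 11744



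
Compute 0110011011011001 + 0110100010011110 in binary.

Add column by column from the right: bit + bit + carry-in; write the sum mod 2, carry 1 when the sum is 2 or 3.
carry:  1100000100110000
        0110011011011001
+       0110100010011110
------------------------
       01100111101110111
(the carry out of the leftmost column, 0, becomes the leading bit)
Decimal check:
  0110011011011001 = 16384 + 8192 + 1024 + 512 + 128 + 64 + 16 + 8 + 1 = 26329
  0110100010011110 = 16384 + 8192 + 2048 + 128 + 16 + 8 + 4 + 2 = 26782
  26329 + 26782 = 53111, and 01100111101110111 = 32768 + 16384 + 2048 + 1024 + 512 + 256 + 64 + 32 + 16 + 4 + 2 + 1 = 53111 ✓



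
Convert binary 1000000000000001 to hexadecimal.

Group into 4-bit nibbles from right:
  1000 = 8
  0000 = 0
  0000 = 0
  0001 = 1
Result: 8001



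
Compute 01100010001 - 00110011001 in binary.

Method 1 - Direct subtraction (column by column from the right: bit − bit − borrow-in; if negative, add 2 and borrow 1 from the next column):
borrow: 01111110000
        01100010001
-       00110011001
-------------------
        00101111000

Method 2 - Add two's complement:
Two's complement of 00110011001: invert → 11001100110, add 1 → 11001100111
  01100010001
+ 11001100111
-------------
 100101111000  (end carry out of the top bit = 1)
Discarding the end carry: 00101111000
Decimal check:
  01100010001 = 512 + 256 + 16 + 1 = 785
  00110011001 = 256 + 128 + 16 + 8 + 1 = 409
  785 - 409 = 376, and 00101111000 = 256 + 64 + 32 + 16 + 8 = 376 ✓



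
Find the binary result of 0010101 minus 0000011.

Method 1 - Direct subtraction (column by column from the right: bit − bit − borrow-in; if negative, add 2 and borrow 1 from the next column):
borrow: 0000100
        0010101
-       0000011
---------------
        0010010

Method 2 - Add two's complement:
Two's complement of 0000011: invert → 1111100, add 1 → 1111101
  0010101
+ 1111101
---------
 10010010  (end carry out of the top bit = 1)
Discarding the end carry: 0010010
Decimal check:
  0010101 = 16 + 4 + 1 = 21
  0000011 = 2 + 1 = 3
  21 - 3 = 18, and 0010010 = 16 + 2 = 18 ✓



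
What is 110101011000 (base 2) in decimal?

Sum of powers of 2 for each 1-bit:
2^3 + 2^4 + 2^6 + 2^8 + 2^10 + 2^11
= 8 + 16 + 64 + 256 + 1024 + 2048
= 3416



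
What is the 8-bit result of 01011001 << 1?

Original: 01011001 (decimal 89)
Shift left by 1 position
Append 1 zero on the right
Result: 10110010 (decimal 178)
Equivalent: 89 << 1 = 89 × 2^1 = 178



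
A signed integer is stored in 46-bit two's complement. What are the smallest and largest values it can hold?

For 46-bit two's complement:
Minimum: -2^45 = -35184372088832
Maximum: 2^45 - 1 = 35184372088831



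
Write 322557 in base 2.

Using repeated division by 2:
322557 ÷ 2 = 161278 remainder 1
161278 ÷ 2 = 80639 remainder 0
80639 ÷ 2 = 40319 remainder 1
40319 ÷ 2 = 20159 remainder 1
20159 ÷ 2 = 10079 remainder 1
10079 ÷ 2 = 5039 remainder 1
5039 ÷ 2 = 2519 remainder 1
2519 ÷ 2 = 1259 remainder 1
1259 ÷ 2 = 629 remainder 1
629 ÷ 2 = 314 remainder 1
314 ÷ 2 = 157 remainder 0
157 ÷ 2 = 78 remainder 1
78 ÷ 2 = 39 remainder 0
39 ÷ 2 = 19 remainder 1
19 ÷ 2 = 9 remainder 1
9 ÷ 2 = 4 remainder 1
4 ÷ 2 = 2 remainder 0
2 ÷ 2 = 1 remainder 0
1 ÷ 2 = 0 remainder 1
Reading remainders bottom to top: 1001110101111111101



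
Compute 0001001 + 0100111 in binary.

Add column by column from the right: bit + bit + carry-in; write the sum mod 2, carry 1 when the sum is 2 or 3.
carry:  0011110
        0001001
+       0100111
---------------
       00110000
(the carry out of the leftmost column, 0, becomes the leading bit)
Decimal check:
  0001001 = 8 + 1 = 9
  0100111 = 32 + 4 + 2 + 1 = 39
  9 + 39 = 48, and 00110000 = 32 + 16 = 48 ✓



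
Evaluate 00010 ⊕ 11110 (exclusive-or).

XOR: 1 when bits differ
  00010
^ 11110
-------
  11100
Decimal: 2 ^ 30 = 28



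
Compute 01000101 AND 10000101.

AND: 1 only when both bits are 1
  01000101
& 10000101
----------
  00000101
Decimal: 69 & 133 = 5



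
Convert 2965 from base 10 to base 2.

Using repeated division by 2:
2965 ÷ 2 = 1482 remainder 1
1482 ÷ 2 = 741 remainder 0
741 ÷ 2 = 370 remainder 1
370 ÷ 2 = 185 remainder 0
185 ÷ 2 = 92 remainder 1
92 ÷ 2 = 46 remainder 0
46 ÷ 2 = 23 remainder 0
23 ÷ 2 = 11 remainder 1
11 ÷ 2 = 5 remainder 1
5 ÷ 2 = 2 remainder 1
2 ÷ 2 = 1 remainder 0
1 ÷ 2 = 0 remainder 1
Reading remainders bottom to top: 101110010101



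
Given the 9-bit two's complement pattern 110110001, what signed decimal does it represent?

Binary: 110110001
Sign bit: 1 (negative)
Invert: 001001110
Add 1:  001001111
Magnitude: 001001111 = 64 + 8 + 4 + 2 + 1 = 79
Value: -79



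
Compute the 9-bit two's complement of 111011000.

Original (sign bit 1, negative): 111011000
Step 1 - Invert all bits: 000100111
Step 2 - Add 1: 000101000
Verification: 111011000 + 000101000 = 1000000000; discarding the end carry (carry out of the top bit) leaves the 9-bit value 000000000, as required for x + (-x)



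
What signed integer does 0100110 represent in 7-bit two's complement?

Binary: 0100110
Sign bit: 0 (non-negative)
Read directly as an unsigned value:
0100110 = 32 + 4 + 2 = 38
Value: 38



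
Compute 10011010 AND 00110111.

AND: 1 only when both bits are 1
  10011010
& 00110111
----------
  00010010
Decimal: 154 & 55 = 18



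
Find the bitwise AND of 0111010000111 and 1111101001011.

AND: 1 only when both bits are 1
  0111010000111
& 1111101001011
---------------
  0111000000011
Decimal: 3719 & 8011 = 3587



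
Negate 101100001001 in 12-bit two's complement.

Original (sign bit 1, negative): 101100001001
Step 1 - Invert all bits: 010011110110
Step 2 - Add 1: 010011110111
Verification: 101100001001 + 010011110111 = 1000000000000; discarding the end carry (carry out of the top bit) leaves the 12-bit value 000000000000, as required for x + (-x)



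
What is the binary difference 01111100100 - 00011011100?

Method 1 - Direct subtraction (column by column from the right: bit − bit − borrow-in; if negative, add 2 and borrow 1 from the next column):
borrow: 00000110000
        01111100100
-       00011011100
-------------------
        01100001000

Method 2 - Add two's complement:
Two's complement of 00011011100: invert → 11100100011, add 1 → 11100100100
  01111100100
+ 11100100100
-------------
 101100001000  (end carry out of the top bit = 1)
Discarding the end carry: 01100001000
Decimal check:
  01111100100 = 512 + 256 + 128 + 64 + 32 + 4 = 996
  00011011100 = 128 + 64 + 16 + 8 + 4 = 220
  996 - 220 = 776, and 01100001000 = 512 + 256 + 8 = 776 ✓



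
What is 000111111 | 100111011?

OR: 1 when either bit is 1
  000111111
| 100111011
-----------
  100111111
Decimal: 63 | 315 = 319



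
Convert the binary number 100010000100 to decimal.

Sum of powers of 2 for each 1-bit:
2^2 + 2^7 + 2^11
= 4 + 128 + 2048
= 2180



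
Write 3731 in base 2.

Using repeated division by 2:
3731 ÷ 2 = 1865 remainder 1
1865 ÷ 2 = 932 remainder 1
932 ÷ 2 = 466 remainder 0
466 ÷ 2 = 233 remainder 0
233 ÷ 2 = 116 remainder 1
116 ÷ 2 = 58 remainder 0
58 ÷ 2 = 29 remainder 0
29 ÷ 2 = 14 remainder 1
14 ÷ 2 = 7 remainder 0
7 ÷ 2 = 3 remainder 1
3 ÷ 2 = 1 remainder 1
1 ÷ 2 = 0 remainder 1
Reading remainders bottom to top: 111010010011



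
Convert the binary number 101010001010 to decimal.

Sum of powers of 2 for each 1-bit:
2^1 + 2^3 + 2^7 + 2^9 + 2^11
= 2 + 8 + 128 + 512 + 2048
= 2698



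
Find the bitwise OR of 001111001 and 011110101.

OR: 1 when either bit is 1
  001111001
| 011110101
-----------
  011111101
Decimal: 121 | 245 = 253



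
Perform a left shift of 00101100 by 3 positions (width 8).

Original: 00101100 (decimal 44)
Shift left by 3 positions
Append 3 zeros on the right and drop the 3 high bits that overflow the 8-bit width
Result: 01100000 (decimal 96)
Equivalent: 44 << 3 = 44 × 2^3 = 352, truncated to 8 bits = 96



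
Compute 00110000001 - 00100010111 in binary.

Method 1 - Direct subtraction (column by column from the right: bit − bit − borrow-in; if negative, add 2 and borrow 1 from the next column):
borrow: 00011111100
        00110000001
-       00100010111
-------------------
        00001101010

Method 2 - Add two's complement:
Two's complement of 00100010111: invert → 11011101000, add 1 → 11011101001
  00110000001
+ 11011101001
-------------
 100001101010  (end carry out of the top bit = 1)
Discarding the end carry: 00001101010
Decimal check:
  00110000001 = 256 + 128 + 1 = 385
  00100010111 = 256 + 16 + 4 + 2 + 1 = 279
  385 - 279 = 106, and 00001101010 = 64 + 32 + 8 + 2 = 106 ✓



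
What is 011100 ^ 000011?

XOR: 1 when bits differ
  011100
^ 000011
--------
  011111
Decimal: 28 ^ 3 = 31



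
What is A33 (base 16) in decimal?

Expand by place value (powers of 16):
Digit values: A = 10
A33 = 10 × 16^2 + 3 × 16^1 + 3 × 16^0
= 10 × 256 + 3 × 16 + 3 × 1
= 2560 + 48 + 3
= 2611



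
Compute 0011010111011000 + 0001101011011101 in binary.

Add column by column from the right: bit + bit + carry-in; write the sum mod 2, carry 1 when the sum is 2 or 3.
carry:  0111111110110000
        0011010111011000
+       0001101011011101
------------------------
       00101000010110101
(the carry out of the leftmost column, 0, becomes the leading bit)
Decimal check:
  0011010111011000 = 8192 + 4096 + 1024 + 256 + 128 + 64 + 16 + 8 = 13784
  0001101011011101 = 4096 + 2048 + 512 + 128 + 64 + 16 + 8 + 4 + 1 = 6877
  13784 + 6877 = 20661, and 00101000010110101 = 16384 + 4096 + 128 + 32 + 16 + 4 + 1 = 20661 ✓



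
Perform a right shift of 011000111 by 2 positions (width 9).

Original: 011000111 (decimal 199)
Shift right by 2 positions
Drop the 2 low bits; fill with zeros on the left
Result: 000110001 (decimal 49)
Equivalent: 199 >> 2 = 199 ÷ 2^2 = 49



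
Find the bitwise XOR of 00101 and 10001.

XOR: 1 when bits differ
  00101
^ 10001
-------
  10100
Decimal: 5 ^ 17 = 20



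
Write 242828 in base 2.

Using repeated division by 2:
242828 ÷ 2 = 121414 remainder 0
121414 ÷ 2 = 60707 remainder 0
60707 ÷ 2 = 30353 remainder 1
30353 ÷ 2 = 15176 remainder 1
15176 ÷ 2 = 7588 remainder 0
7588 ÷ 2 = 3794 remainder 0
3794 ÷ 2 = 1897 remainder 0
1897 ÷ 2 = 948 remainder 1
948 ÷ 2 = 474 remainder 0
474 ÷ 2 = 237 remainder 0
237 ÷ 2 = 118 remainder 1
118 ÷ 2 = 59 remainder 0
59 ÷ 2 = 29 remainder 1
29 ÷ 2 = 14 remainder 1
14 ÷ 2 = 7 remainder 0
7 ÷ 2 = 3 remainder 1
3 ÷ 2 = 1 remainder 1
1 ÷ 2 = 0 remainder 1
Reading remainders bottom to top: 111011010010001100



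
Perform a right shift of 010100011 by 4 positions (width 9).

Original: 010100011 (decimal 163)
Shift right by 4 positions
Drop the 4 low bits; fill with zeros on the left
Result: 000001010 (decimal 10)
Equivalent: 163 >> 4 = 163 ÷ 2^4 = 10



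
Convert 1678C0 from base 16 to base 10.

Expand by place value (powers of 16):
Digit values: C = 12
1678C0 = 1 × 16^5 + 6 × 16^4 + 7 × 16^3 + 8 × 16^2 + 12 × 16^1 + 0 × 16^0
= 1 × 1048576 + 6 × 65536 + 7 × 4096 + 8 × 256 + 12 × 16 + 0 × 1
= 1048576 + 393216 + 28672 + 2048 + 192 + 0
= 1472704



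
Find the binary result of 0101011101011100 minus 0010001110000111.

Method 1 - Direct subtraction (column by column from the right: bit − bit − borrow-in; if negative, add 2 and borrow 1 from the next column):
borrow: 0100011100001110
        0101011101011100
-       0010001110000111
------------------------
        0011001111010101

Method 2 - Add two's complement:
Two's complement of 0010001110000111: invert → 1101110001111000, add 1 → 1101110001111001
  0101011101011100
+ 1101110001111001
------------------
 10011001111010101  (end carry out of the top bit = 1)
Discarding the end carry: 0011001111010101
Decimal check:
  0101011101011100 = 16384 + 4096 + 1024 + 512 + 256 + 64 + 16 + 8 + 4 = 22364
  0010001110000111 = 8192 + 512 + 256 + 128 + 4 + 2 + 1 = 9095
  22364 - 9095 = 13269, and 0011001111010101 = 8192 + 4096 + 512 + 256 + 128 + 64 + 16 + 4 + 1 = 13269 ✓



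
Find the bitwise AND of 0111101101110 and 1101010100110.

AND: 1 only when both bits are 1
  0111101101110
& 1101010100110
---------------
  0101000100110
Decimal: 3950 & 6822 = 2598



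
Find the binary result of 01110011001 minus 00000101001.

Method 1 - Direct subtraction (column by column from the right: bit − bit − borrow-in; if negative, add 2 and borrow 1 from the next column):
borrow: 00011000000
        01110011001
-       00000101001
-------------------
        01101110000

Method 2 - Add two's complement:
Two's complement of 00000101001: invert → 11111010110, add 1 → 11111010111
  01110011001
+ 11111010111
-------------
 101101110000  (end carry out of the top bit = 1)
Discarding the end carry: 01101110000
Decimal check:
  01110011001 = 512 + 256 + 128 + 16 + 8 + 1 = 921
  00000101001 = 32 + 8 + 1 = 41
  921 - 41 = 880, and 01101110000 = 512 + 256 + 64 + 32 + 16 = 880 ✓



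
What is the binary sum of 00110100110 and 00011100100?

Add column by column from the right: bit + bit + carry-in; write the sum mod 2, carry 1 when the sum is 2 or 3.
carry:  01111001000
        00110100110
+       00011100100
-------------------
       001010001010
(the carry out of the leftmost column, 0, becomes the leading bit)
Decimal check:
  00110100110 = 256 + 128 + 32 + 4 + 2 = 422
  00011100100 = 128 + 64 + 32 + 4 = 228
  422 + 228 = 650, and 001010001010 = 512 + 128 + 8 + 2 = 650 ✓



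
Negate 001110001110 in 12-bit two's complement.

Original: 001110001110
Step 1 - Invert all bits: 110001110001
Step 2 - Add 1: 110001110010
Verification: 001110001110 + 110001110010 = 1000000000000; discarding the end carry (carry out of the top bit) leaves the 12-bit value 000000000000, as required for x + (-x)



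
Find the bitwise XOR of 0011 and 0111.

XOR: 1 when bits differ
  0011
^ 0111
------
  0100
Decimal: 3 ^ 7 = 4



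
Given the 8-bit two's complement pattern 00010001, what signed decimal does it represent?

Binary: 00010001
Sign bit: 0 (non-negative)
Read directly as an unsigned value:
00010001 = 16 + 1 = 17
Value: 17



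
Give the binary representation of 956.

Using repeated division by 2:
956 ÷ 2 = 478 remainder 0
478 ÷ 2 = 239 remainder 0
239 ÷ 2 = 119 remainder 1
119 ÷ 2 = 59 remainder 1
59 ÷ 2 = 29 remainder 1
29 ÷ 2 = 14 remainder 1
14 ÷ 2 = 7 remainder 0
7 ÷ 2 = 3 remainder 1
3 ÷ 2 = 1 remainder 1
1 ÷ 2 = 0 remainder 1
Reading remainders bottom to top: 1110111100



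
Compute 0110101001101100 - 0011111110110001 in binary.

Method 1 - Direct subtraction (column by column from the right: bit − bit − borrow-in; if negative, add 2 and borrow 1 from the next column):
borrow: 0111111101100110
        0110101001101100
-       0011111110110001
------------------------
        0010101010111011

Method 2 - Add two's complement:
Two's complement of 0011111110110001: invert → 1100000001001110, add 1 → 1100000001001111
  0110101001101100
+ 1100000001001111
------------------
 10010101010111011  (end carry out of the top bit = 1)
Discarding the end carry: 0010101010111011
Decimal check:
  0110101001101100 = 16384 + 8192 + 2048 + 512 + 64 + 32 + 8 + 4 = 27244
  0011111110110001 = 8192 + 4096 + 2048 + 1024 + 512 + 256 + 128 + 32 + 16 + 1 = 16305
  27244 - 16305 = 10939, and 0010101010111011 = 8192 + 2048 + 512 + 128 + 32 + 16 + 8 + 2 + 1 = 10939 ✓



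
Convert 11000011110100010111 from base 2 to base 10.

Sum of powers of 2 for each 1-bit:
2^0 + 2^1 + 2^2 + 2^4 + 2^8 + 2^10 + 2^11 + 2^12 + 2^13 + 2^18 + 2^19
= 1 + 2 + 4 + 16 + 256 + 1024 + 2048 + 4096 + 8192 + 262144 + 524288
= 802071



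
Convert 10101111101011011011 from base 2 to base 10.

Sum of powers of 2 for each 1-bit:
2^0 + 2^1 + 2^3 + 2^4 + 2^6 + 2^7 + 2^9 + 2^11 + 2^12 + 2^13 + 2^14 + 2^15 + 2^17 + 2^19
= 1 + 2 + 8 + 16 + 64 + 128 + 512 + 2048 + 4096 + 8192 + 16384 + 32768 + 131072 + 524288
= 719579



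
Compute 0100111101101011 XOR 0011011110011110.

XOR: 1 when bits differ
  0100111101101011
^ 0011011110011110
------------------
  0111100011110101
Decimal: 20331 ^ 14238 = 30965



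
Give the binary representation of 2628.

Using repeated division by 2:
2628 ÷ 2 = 1314 remainder 0
1314 ÷ 2 = 657 remainder 0
657 ÷ 2 = 328 remainder 1
328 ÷ 2 = 164 remainder 0
164 ÷ 2 = 82 remainder 0
82 ÷ 2 = 41 remainder 0
41 ÷ 2 = 20 remainder 1
20 ÷ 2 = 10 remainder 0
10 ÷ 2 = 5 remainder 0
5 ÷ 2 = 2 remainder 1
2 ÷ 2 = 1 remainder 0
1 ÷ 2 = 0 remainder 1
Reading remainders bottom to top: 101001000100



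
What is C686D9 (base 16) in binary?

Convert each hex digit to 4 bits:
  C = 1100
  6 = 0110
  8 = 1000
  6 = 0110
  D = 1101
  9 = 1001
Concatenate: 110001101000011011011001



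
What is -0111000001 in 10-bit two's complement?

Original: 0111000001
Step 1 - Invert all bits: 1000111110
Step 2 - Add 1: 1000111111
Verification: 0111000001 + 1000111111 = 10000000000; discarding the end carry (carry out of the top bit) leaves the 10-bit value 0000000000, as required for x + (-x)



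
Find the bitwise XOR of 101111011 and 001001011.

XOR: 1 when bits differ
  101111011
^ 001001011
-----------
  100110000
Decimal: 379 ^ 75 = 304



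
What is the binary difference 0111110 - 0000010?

Method 1 - Direct subtraction (column by column from the right: bit − bit − borrow-in; if negative, add 2 and borrow 1 from the next column):
borrow: 0000000
        0111110
-       0000010
---------------
        0111100

Method 2 - Add two's complement:
Two's complement of 0000010: invert → 1111101, add 1 → 1111110
  0111110
+ 1111110
---------
 10111100  (end carry out of the top bit = 1)
Discarding the end carry: 0111100
Decimal check:
  0111110 = 32 + 16 + 8 + 4 + 2 = 62
  0000010 = 2
  62 - 2 = 60, and 0111100 = 32 + 16 + 8 + 4 = 60 ✓



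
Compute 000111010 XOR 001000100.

XOR: 1 when bits differ
  000111010
^ 001000100
-----------
  001111110
Decimal: 58 ^ 68 = 126



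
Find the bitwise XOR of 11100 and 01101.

XOR: 1 when bits differ
  11100
^ 01101
-------
  10001
Decimal: 28 ^ 13 = 17



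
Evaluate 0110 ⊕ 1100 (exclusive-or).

XOR: 1 when bits differ
  0110
^ 1100
------
  1010
Decimal: 6 ^ 12 = 10



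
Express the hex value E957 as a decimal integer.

Expand by place value (powers of 16):
Digit values: E = 14
E957 = 14 × 16^3 + 9 × 16^2 + 5 × 16^1 + 7 × 16^0
= 14 × 4096 + 9 × 256 + 5 × 16 + 7 × 1
= 57344 + 2304 + 80 + 7
= 59735

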